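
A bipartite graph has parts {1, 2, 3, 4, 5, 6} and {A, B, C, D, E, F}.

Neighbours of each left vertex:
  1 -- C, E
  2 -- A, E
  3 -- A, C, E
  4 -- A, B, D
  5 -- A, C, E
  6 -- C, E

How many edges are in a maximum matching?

4

For example, pair 1-C, 2-A, 3-E, 4-B.
The set {1, 2, 3, 5, 6} has only 3 neighbours ({A, C, E}), so by Hall's theorem at most 4 of the 6 left vertices can be matched.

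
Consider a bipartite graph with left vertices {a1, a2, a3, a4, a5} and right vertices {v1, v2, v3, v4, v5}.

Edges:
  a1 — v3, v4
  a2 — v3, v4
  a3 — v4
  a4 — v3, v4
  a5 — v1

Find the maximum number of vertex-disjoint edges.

One maximum matching: a1→v3, a2→v4, a5→v1.
The set {a1, a2, a3, a4} has only 2 neighbours ({v3, v4}), so by Hall's theorem at most 3 of the 5 left vertices can be matched.

3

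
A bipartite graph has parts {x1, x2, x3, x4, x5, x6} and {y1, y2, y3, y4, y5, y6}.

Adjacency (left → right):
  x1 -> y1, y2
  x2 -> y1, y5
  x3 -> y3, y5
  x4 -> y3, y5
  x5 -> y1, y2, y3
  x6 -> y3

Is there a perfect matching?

The set {x1, x2, x3, x4, x5, x6} has only 4 neighbours ({y1, y2, y3, y5}), so by Hall's theorem at most 4 of the 6 left vertices can be matched.
Hence no matching covers every left vertex.

No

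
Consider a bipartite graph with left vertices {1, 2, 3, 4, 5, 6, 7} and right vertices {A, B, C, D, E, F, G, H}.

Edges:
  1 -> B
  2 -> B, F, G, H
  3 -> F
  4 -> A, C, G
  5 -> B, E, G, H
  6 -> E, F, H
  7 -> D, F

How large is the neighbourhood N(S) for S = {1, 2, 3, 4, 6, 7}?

8

The union of neighbours of {1, 2, 3, 4, 6, 7} is {A, B, C, D, E, F, G, H}, which has 8 elements.
Since |N(S)| = 8 ≥ |S| = 6, Hall's condition holds for this subset.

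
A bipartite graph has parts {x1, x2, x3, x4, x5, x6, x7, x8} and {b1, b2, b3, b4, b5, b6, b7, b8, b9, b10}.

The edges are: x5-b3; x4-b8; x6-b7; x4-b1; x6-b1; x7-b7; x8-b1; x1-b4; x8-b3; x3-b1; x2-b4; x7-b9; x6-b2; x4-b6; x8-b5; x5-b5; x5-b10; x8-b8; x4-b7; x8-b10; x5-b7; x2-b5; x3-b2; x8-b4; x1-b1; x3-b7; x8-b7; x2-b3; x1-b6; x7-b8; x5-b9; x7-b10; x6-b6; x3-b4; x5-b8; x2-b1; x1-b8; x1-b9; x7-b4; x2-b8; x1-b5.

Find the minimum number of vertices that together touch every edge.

{x1, x2, x3, x4, x5, x6, x7, x8} is a vertex cover of size 8: every edge has an endpoint in this set.
No smaller cover exists because x1–b5, x2–b1, x3–b2, x4–b8, x5–b10, x6–b6, x7–b4, x8–b7 is a matching of size 8, and a cover must include an endpoint of each of these disjoint edges (König's theorem).

8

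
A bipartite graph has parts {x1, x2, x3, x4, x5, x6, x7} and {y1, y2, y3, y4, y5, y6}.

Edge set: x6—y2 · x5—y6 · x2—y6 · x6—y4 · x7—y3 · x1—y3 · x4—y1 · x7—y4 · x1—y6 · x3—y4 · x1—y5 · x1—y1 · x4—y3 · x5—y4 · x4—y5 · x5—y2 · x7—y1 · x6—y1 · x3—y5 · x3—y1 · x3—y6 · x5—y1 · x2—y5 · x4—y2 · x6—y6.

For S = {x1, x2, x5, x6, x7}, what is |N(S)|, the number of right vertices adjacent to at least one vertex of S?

6

The union of neighbours of {x1, x2, x5, x6, x7} is {y1, y2, y3, y4, y5, y6}, which has 6 elements.
Since |N(S)| = 6 ≥ |S| = 5, Hall's condition holds for this subset.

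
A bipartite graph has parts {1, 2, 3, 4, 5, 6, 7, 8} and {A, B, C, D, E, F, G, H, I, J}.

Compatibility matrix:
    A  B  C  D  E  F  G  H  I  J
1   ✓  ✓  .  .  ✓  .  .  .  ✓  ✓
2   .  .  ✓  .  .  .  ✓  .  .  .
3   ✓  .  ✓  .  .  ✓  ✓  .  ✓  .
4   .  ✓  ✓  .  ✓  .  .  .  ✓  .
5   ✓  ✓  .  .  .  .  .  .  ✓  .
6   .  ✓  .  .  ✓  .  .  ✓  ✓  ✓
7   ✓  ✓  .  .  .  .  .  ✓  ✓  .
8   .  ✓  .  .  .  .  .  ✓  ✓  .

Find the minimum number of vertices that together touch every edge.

The 8 edges 1–A, 2–C, 3–G, 4–E, 5–I, 6–J, 7–H, 8–B form a matching, so any vertex cover needs at least 8 vertices (one per matched edge).
Conversely {1, 2, 3, 4, 5, 6, 7, 8} meets every edge and has exactly 8 vertices, so 8 is optimal.

8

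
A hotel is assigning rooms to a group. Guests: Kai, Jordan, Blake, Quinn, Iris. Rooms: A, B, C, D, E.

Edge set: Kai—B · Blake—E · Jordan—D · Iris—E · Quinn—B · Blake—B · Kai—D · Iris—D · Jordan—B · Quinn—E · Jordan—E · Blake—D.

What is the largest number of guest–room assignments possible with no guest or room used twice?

A valid assignment of size 3: Kai-D, Jordan-E, Blake-B.
The set {Kai, Jordan, Blake, Quinn, Iris} has only 3 neighbours ({B, D, E}), so by Hall's theorem at most 3 of the 5 guests can be matched.

3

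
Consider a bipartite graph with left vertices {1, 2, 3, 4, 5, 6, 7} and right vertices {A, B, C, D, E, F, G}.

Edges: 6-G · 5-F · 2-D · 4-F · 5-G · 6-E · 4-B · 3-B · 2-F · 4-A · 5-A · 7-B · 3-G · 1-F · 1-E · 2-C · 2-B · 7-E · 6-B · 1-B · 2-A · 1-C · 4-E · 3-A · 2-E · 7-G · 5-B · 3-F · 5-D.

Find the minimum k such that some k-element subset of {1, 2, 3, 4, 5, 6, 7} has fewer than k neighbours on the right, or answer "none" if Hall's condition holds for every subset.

none

A matching saturating every left vertex exists, for instance 1→C, 2→D, 3→G, 4→F, 5→A, 6→E, 7→B.
By Hall's marriage theorem, this means |N(S)| ≥ |S| for every subset S, so no violating subset exists.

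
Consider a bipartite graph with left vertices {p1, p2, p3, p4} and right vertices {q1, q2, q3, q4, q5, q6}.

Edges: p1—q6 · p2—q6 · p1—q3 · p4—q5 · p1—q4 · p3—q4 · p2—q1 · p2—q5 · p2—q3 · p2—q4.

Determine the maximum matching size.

For example, pair p1→q6, p2→q1, p3→q4, p4→q5.
This saturates every left vertex, so 4 is the maximum.

4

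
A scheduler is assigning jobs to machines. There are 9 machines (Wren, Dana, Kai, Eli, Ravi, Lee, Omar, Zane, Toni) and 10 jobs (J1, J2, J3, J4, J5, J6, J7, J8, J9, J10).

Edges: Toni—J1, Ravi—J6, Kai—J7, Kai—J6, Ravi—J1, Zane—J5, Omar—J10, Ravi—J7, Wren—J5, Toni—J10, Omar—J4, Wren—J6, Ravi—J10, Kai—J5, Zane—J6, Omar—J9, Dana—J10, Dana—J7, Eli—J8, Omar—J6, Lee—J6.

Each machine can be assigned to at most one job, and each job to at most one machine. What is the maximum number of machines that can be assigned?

One maximum matching: Wren→J5, Dana→J10, Kai→J7, Eli→J8, Ravi→J1, Lee→J6, Omar→J9.
The set {Wren, Dana, Kai, Ravi, Lee, Zane, Toni} has only 5 neighbours ({J1, J10, J5, J6, J7}), so by Hall's theorem at most 7 of the 9 machines can be matched.

7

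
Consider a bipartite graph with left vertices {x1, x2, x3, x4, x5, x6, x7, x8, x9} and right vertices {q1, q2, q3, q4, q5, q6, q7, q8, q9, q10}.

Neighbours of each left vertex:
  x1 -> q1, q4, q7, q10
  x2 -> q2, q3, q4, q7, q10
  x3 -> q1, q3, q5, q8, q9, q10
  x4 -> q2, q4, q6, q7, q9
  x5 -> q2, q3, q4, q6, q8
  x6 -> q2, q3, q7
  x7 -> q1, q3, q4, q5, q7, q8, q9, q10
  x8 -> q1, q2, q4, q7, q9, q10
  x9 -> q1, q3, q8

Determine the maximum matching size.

9

A valid assignment of size 9: x1–q10, x2–q3, x3–q1, x4–q7, x5–q6, x6–q2, x7–q4, x8–q9, x9–q8.
All 9 left vertices are matched, so no larger matching exists.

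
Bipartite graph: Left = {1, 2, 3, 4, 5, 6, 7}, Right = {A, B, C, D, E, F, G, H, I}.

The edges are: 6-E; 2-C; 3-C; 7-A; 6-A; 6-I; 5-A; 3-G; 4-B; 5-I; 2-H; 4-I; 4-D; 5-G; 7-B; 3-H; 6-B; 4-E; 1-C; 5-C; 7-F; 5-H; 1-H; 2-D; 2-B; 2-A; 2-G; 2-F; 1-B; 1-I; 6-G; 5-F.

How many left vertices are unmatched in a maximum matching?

A valid assignment of size 7: 1-C, 2-F, 3-G, 4-E, 5-H, 6-A, 7-B.
This saturates every left vertex, so 7 is the maximum.
That matches 7 of the 7, leaving 0 unmatched; no matching can do better.

0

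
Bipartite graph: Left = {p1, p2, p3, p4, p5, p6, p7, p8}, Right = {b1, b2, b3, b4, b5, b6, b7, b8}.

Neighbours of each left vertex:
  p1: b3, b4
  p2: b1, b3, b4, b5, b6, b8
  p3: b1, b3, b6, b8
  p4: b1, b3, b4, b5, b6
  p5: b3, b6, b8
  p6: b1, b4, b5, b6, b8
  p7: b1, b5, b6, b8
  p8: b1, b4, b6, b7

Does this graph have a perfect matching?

No

The set {p1, p2, p3, p4, p5, p6, p7} has only 6 neighbours ({b1, b3, b4, b5, b6, b8}), so by Hall's theorem at most 7 of the 8 left vertices can be matched.
Hence no matching covers every left vertex.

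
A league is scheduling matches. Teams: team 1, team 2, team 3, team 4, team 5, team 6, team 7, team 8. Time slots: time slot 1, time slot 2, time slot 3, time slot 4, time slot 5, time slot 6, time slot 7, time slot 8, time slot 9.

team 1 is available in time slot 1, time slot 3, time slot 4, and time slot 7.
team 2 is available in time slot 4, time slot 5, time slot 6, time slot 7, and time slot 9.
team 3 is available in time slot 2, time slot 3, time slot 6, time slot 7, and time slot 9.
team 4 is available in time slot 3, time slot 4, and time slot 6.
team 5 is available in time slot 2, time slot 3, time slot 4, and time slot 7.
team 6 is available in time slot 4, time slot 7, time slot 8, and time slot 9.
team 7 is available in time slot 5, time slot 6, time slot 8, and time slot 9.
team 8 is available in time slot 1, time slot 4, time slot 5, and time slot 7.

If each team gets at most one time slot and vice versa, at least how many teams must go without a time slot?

0

A valid assignment of size 8: team 1–time slot 3, team 2–time slot 5, team 3–time slot 9, team 4–time slot 6, team 5–time slot 2, team 6–time slot 7, team 7–time slot 8, team 8–time slot 4.
This saturates every team, so 8 is the maximum.
That matches 8 of the 8, leaving 0 unmatched; no matching can do better.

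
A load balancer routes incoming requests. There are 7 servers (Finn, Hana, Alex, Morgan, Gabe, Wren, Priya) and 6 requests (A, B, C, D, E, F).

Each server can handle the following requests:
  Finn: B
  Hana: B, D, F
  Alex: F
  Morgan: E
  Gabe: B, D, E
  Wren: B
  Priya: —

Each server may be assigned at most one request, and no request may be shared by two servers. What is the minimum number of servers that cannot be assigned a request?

3

One maximum matching: Finn-B, Hana-D, Alex-F, Morgan-E.
The set {Finn, Hana, Alex, Morgan, Gabe, Wren, Priya} has only 4 neighbours ({B, D, E, F}), so by Hall's theorem at most 4 of the 7 servers can be matched.
That matches 4 of the 7, leaving 3 unmatched; no matching can do better.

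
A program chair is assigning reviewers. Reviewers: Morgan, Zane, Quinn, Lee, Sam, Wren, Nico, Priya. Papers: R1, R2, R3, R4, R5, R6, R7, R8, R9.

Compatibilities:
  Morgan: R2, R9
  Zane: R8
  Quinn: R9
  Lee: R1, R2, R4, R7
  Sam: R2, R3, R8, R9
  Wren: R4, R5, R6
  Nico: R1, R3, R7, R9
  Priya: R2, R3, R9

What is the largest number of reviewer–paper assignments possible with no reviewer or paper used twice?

7

For example, pair Morgan-R2, Zane-R8, Quinn-R9, Lee-R4, Sam-R3, Wren-R5, Nico-R7.
The set {Morgan, Zane, Quinn, Sam, Priya} has only 4 neighbours ({R2, R3, R8, R9}), so by Hall's theorem at most 7 of the 8 reviewers can be matched.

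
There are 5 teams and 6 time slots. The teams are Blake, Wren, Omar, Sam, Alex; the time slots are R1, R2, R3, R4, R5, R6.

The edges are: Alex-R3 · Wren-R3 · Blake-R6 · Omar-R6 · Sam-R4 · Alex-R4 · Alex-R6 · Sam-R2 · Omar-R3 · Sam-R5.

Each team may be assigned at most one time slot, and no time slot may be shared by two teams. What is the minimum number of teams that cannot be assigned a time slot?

One maximum matching: Blake→R6, Wren→R3, Sam→R5, Alex→R4.
The set {Blake, Wren, Omar} has only 2 neighbours ({R3, R6}), so by Hall's theorem at most 4 of the 5 teams can be matched.
That matches 4 of the 5, leaving 1 unmatched; no matching can do better.

1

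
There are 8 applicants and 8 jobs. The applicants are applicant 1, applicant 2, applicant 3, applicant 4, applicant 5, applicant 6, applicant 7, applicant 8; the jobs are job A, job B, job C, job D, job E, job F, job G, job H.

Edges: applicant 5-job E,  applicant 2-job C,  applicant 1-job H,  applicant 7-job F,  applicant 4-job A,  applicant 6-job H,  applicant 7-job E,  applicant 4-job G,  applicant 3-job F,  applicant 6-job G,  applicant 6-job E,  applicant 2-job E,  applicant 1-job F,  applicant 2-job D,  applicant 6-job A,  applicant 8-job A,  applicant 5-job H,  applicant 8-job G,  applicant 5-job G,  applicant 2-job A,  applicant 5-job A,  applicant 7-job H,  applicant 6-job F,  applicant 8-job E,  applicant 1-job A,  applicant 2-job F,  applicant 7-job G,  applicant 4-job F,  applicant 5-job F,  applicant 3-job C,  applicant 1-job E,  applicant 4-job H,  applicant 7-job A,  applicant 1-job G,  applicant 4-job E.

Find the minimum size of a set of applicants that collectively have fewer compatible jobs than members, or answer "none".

Take S = {applicant 1, applicant 4, applicant 5, applicant 6, applicant 7, applicant 8}. Its neighbourhood is {job A, job E, job F, job G, job H}, so |N(S)| = 5 < |S| = 6.
Every subset of size less than 6 has at least as many neighbours as members, so 6 is the minimum.

6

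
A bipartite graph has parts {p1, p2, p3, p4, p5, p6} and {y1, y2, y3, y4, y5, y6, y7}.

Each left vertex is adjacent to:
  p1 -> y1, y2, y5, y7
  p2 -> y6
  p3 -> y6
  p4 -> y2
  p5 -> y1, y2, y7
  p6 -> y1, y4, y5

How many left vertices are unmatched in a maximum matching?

One maximum matching: p1–y5, p2–y6, p4–y2, p5–y7, p6–y1.
The set {p2, p3} has only 1 neighbour ({y6}), so by Hall's theorem at most 5 of the 6 left vertices can be matched.
That matches 5 of the 6, leaving 1 unmatched; no matching can do better.

1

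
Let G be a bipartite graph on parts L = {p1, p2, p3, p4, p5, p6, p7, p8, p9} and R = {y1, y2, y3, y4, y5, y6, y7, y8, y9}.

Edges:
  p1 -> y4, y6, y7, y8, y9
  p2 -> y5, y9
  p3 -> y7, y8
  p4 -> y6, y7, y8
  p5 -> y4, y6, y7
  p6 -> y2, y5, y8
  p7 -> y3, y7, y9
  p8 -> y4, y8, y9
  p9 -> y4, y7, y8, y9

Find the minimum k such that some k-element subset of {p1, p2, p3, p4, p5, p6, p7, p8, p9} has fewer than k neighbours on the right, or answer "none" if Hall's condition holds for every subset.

6

Take S = {p1, p3, p4, p5, p8, p9}. Its neighbourhood is {y4, y6, y7, y8, y9}, so |N(S)| = 5 < |S| = 6.
Every subset of size less than 6 has at least as many neighbours as members, so 6 is the minimum.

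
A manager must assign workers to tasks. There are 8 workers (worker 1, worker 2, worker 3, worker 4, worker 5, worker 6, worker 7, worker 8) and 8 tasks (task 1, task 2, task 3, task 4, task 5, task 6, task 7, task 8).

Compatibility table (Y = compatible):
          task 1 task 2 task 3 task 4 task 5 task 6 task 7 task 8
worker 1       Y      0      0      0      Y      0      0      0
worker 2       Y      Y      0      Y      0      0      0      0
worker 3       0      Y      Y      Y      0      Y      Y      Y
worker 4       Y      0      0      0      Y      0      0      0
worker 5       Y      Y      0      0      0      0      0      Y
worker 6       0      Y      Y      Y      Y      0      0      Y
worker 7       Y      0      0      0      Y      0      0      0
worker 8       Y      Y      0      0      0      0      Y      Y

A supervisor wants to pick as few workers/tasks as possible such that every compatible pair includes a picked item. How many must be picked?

7

The 7 edges worker 1–task 5, worker 2–task 4, worker 3–task 7, worker 4–task 1, worker 5–task 8, worker 6–task 3, worker 8–task 2 form a matching, so any vertex cover needs at least 7 vertices (one per matched edge).
Conversely {worker 2, worker 3, worker 5, worker 6, worker 8, task 1, task 5} meets every edge and has exactly 7 vertices, so 7 is optimal.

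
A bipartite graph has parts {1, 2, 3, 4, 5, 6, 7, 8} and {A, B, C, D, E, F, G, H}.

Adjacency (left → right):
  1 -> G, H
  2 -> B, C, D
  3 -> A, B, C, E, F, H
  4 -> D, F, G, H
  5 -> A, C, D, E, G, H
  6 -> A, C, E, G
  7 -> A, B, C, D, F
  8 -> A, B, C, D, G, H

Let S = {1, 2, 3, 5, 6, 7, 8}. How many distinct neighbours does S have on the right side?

The union of neighbours of {1, 2, 3, 5, 6, 7, 8} is {A, B, C, D, E, F, G, H}, which has 8 elements.
Since |N(S)| = 8 ≥ |S| = 7, Hall's condition holds for this subset.

8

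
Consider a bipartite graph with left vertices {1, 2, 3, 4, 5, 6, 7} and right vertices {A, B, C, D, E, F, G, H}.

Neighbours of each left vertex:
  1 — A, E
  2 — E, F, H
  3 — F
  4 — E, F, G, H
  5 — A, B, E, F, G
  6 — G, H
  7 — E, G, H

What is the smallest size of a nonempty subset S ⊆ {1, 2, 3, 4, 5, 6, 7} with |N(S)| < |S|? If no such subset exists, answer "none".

5

Take S = {2, 3, 4, 6, 7}. Its neighbourhood is {E, F, G, H}, so |N(S)| = 4 < |S| = 5.
Every subset of size less than 5 has at least as many neighbours as members, so 5 is the minimum.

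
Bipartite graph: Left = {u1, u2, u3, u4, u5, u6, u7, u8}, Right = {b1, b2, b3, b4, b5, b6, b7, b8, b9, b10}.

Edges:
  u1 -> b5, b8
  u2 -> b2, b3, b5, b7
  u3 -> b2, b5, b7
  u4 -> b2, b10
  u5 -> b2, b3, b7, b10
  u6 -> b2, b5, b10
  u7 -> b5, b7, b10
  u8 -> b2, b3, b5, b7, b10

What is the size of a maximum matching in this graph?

For example, pair u1-b8, u2-b3, u3-b7, u4-b10, u5-b2, u6-b5.
The set {u2, u3, u4, u5, u6, u7, u8} has only 5 neighbours ({b10, b2, b3, b5, b7}), so by Hall's theorem at most 6 of the 8 left vertices can be matched.

6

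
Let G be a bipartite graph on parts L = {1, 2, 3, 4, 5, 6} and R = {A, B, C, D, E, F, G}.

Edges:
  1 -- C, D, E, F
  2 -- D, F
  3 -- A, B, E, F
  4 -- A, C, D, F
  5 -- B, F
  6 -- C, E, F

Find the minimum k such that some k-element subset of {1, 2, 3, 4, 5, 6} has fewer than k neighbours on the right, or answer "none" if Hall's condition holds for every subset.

none

A matching saturating every left vertex exists, for instance 1→C, 2→D, 3→B, 4→A, 5→F, 6→E.
By Hall's marriage theorem, this means |N(S)| ≥ |S| for every subset S, so no violating subset exists.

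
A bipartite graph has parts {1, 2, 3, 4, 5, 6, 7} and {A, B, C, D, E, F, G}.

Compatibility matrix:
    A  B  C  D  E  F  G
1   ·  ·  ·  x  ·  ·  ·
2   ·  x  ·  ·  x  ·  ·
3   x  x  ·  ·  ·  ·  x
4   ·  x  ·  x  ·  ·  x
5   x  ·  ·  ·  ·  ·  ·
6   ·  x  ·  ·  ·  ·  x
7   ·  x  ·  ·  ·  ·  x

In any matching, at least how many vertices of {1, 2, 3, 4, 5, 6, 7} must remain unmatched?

2

One maximum matching: 1–D, 2–E, 3–G, 4–B, 5–A.
The set {1, 3, 4, 5, 6, 7} has only 4 neighbours ({A, B, D, G}), so by Hall's theorem at most 5 of the 7 left vertices can be matched.
That matches 5 of the 7, leaving 2 unmatched; no matching can do better.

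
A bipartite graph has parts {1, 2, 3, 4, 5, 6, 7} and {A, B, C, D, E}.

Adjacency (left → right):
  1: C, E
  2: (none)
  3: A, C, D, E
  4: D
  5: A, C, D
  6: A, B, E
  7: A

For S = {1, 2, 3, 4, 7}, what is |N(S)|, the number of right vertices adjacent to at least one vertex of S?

4

The union of neighbours of {1, 2, 3, 4, 7} is {A, C, D, E}, which has 4 elements.
Since |N(S)| = 4 < |S| = 5, Hall's condition fails for this subset.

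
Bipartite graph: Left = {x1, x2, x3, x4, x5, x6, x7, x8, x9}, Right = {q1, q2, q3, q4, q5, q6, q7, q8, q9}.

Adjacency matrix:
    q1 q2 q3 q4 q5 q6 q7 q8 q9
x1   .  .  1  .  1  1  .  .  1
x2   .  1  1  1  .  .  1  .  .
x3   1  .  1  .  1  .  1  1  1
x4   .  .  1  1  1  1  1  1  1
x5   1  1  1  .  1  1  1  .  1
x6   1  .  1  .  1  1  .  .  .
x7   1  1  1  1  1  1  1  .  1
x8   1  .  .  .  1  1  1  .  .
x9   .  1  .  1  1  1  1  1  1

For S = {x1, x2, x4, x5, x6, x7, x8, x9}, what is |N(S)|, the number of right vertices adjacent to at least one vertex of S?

The union of neighbours of {x1, x2, x4, x5, x6, x7, x8, x9} is {q1, q2, q3, q4, q5, q6, q7, q8, q9}, which has 9 elements.
Since |N(S)| = 9 ≥ |S| = 8, Hall's condition holds for this subset.

9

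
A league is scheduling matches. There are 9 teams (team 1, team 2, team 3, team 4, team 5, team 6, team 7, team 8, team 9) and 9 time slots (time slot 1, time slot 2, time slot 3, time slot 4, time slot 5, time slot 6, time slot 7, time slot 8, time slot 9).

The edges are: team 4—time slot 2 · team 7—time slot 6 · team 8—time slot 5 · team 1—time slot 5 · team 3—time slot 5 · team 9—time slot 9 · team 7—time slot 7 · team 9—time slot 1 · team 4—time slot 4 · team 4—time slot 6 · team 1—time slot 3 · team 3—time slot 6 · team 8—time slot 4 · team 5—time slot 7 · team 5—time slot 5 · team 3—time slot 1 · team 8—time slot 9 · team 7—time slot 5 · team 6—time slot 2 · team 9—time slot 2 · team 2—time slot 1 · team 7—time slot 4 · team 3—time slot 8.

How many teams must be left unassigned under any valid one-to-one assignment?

0

For example, pair team 1→time slot 3, team 2→time slot 1, team 3→time slot 8, team 4→time slot 6, team 5→time slot 5, team 6→time slot 2, team 7→time slot 7, team 8→time slot 4, team 9→time slot 9.
This saturates every team, so 9 is the maximum.
That matches 9 of the 9, leaving 0 unmatched; no matching can do better.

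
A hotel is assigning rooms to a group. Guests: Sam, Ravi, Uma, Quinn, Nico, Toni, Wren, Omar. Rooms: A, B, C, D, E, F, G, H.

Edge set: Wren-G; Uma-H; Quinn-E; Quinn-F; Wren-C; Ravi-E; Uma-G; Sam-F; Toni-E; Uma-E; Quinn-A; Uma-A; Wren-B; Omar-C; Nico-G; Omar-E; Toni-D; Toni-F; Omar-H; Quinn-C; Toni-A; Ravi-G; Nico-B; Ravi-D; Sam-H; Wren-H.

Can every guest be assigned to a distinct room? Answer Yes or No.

Yes

One maximum matching: Sam–H, Ravi–D, Uma–G, Quinn–F, Nico–B, Toni–A, Wren–C, Omar–E.
Every guest is matched, so this is a perfect matching.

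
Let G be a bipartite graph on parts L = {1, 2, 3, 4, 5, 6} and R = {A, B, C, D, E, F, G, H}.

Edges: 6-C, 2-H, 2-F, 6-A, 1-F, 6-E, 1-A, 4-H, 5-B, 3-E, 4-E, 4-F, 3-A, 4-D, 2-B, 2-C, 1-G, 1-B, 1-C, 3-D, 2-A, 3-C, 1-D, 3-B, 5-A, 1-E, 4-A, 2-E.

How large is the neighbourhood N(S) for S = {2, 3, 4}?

The union of neighbours of {2, 3, 4} is {A, B, C, D, E, F, H}, which has 7 elements.
Since |N(S)| = 7 ≥ |S| = 3, Hall's condition holds for this subset.

7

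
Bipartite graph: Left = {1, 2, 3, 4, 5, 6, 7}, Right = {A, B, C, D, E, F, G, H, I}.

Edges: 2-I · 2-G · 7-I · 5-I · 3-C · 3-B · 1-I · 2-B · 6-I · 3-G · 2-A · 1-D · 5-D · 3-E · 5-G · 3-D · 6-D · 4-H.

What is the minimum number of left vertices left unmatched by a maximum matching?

One maximum matching: 1–I, 2–B, 3–E, 4–H, 5–G, 6–D.
The set {1, 6, 7} has only 2 neighbours ({D, I}), so by Hall's theorem at most 6 of the 7 left vertices can be matched.
That matches 6 of the 7, leaving 1 unmatched; no matching can do better.

1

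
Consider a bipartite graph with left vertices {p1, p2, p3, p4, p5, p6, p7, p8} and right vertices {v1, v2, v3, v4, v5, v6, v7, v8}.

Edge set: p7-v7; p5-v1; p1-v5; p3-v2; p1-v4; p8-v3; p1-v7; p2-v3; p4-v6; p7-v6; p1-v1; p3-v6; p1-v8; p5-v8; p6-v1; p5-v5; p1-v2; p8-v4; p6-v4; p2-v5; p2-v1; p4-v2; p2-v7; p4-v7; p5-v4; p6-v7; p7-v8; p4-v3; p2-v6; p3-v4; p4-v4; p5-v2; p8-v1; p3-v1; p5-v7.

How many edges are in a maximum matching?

8

A valid assignment of size 8: p1-v2, p2-v5, p3-v4, p4-v3, p5-v8, p6-v7, p7-v6, p8-v1.
All 8 left vertices are matched, so no larger matching exists.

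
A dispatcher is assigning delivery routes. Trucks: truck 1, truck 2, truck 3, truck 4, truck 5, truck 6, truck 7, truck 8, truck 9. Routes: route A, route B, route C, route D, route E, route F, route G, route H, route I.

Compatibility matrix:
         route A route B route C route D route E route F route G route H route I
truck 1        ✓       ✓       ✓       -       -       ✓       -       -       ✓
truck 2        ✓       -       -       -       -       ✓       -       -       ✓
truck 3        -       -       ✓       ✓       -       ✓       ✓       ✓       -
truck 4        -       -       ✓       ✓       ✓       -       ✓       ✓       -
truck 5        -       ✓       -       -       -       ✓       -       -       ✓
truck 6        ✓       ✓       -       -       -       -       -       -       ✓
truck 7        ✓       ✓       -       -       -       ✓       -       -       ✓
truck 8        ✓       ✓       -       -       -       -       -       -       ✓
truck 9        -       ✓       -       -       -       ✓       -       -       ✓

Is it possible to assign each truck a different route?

No

The set {truck 2, truck 5, truck 6, truck 7, truck 8, truck 9} has only 4 neighbours ({route A, route B, route F, route I}), so by Hall's theorem at most 7 of the 9 trucks can be matched.
Hence no matching covers every truck.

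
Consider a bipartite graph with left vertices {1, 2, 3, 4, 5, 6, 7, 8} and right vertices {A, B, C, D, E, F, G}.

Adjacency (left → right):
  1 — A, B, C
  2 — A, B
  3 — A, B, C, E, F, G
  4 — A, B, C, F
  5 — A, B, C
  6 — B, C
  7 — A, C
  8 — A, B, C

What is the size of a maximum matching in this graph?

One maximum matching: 1→C, 2→A, 3→G, 4→F, 5→B.
The set {1, 2, 5, 6, 7, 8} has only 3 neighbours ({A, B, C}), so by Hall's theorem at most 5 of the 8 left vertices can be matched.

5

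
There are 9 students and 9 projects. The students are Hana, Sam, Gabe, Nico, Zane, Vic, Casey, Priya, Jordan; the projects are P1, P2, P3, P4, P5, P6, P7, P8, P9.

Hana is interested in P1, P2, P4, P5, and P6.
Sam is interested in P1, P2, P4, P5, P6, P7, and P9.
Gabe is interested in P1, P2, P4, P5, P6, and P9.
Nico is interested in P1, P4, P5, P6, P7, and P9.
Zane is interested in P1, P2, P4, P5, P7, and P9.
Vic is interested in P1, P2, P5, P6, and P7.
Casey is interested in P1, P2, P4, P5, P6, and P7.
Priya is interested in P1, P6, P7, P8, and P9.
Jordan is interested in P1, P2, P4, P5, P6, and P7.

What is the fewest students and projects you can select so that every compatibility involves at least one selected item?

8

{Priya, P1, P2, P4, P5, P6, P7, P9} is a vertex cover of size 8: every edge has an endpoint in this set.
No smaller cover exists because Hana–P4, Sam–P6, Gabe–P5, Nico–P9, Zane–P7, Vic–P2, Casey–P1, Priya–P8 is a matching of size 8, and a cover must include an endpoint of each of these disjoint edges (König's theorem).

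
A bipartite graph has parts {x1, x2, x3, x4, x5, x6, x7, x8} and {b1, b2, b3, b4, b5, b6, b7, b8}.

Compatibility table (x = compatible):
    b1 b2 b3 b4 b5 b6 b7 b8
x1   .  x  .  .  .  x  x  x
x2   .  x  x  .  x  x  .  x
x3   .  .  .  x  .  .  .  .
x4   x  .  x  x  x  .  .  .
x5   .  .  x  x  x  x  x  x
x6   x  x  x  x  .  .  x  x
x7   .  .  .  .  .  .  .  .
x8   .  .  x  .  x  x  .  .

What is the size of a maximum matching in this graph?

One maximum matching: x1–b6, x2–b8, x3–b4, x4–b5, x5–b7, x6–b1, x8–b3.
The set {x7} has only 0 neighbours (∅), so by Hall's theorem at most 7 of the 8 left vertices can be matched.

7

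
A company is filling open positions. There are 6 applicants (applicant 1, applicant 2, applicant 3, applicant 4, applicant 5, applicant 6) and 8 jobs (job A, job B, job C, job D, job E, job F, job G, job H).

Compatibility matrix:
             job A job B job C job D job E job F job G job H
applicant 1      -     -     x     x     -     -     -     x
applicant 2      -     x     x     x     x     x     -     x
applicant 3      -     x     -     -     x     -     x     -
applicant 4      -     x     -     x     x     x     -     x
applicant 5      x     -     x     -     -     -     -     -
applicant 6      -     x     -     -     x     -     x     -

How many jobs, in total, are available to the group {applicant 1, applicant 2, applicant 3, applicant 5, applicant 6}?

8

The union of neighbours of {applicant 1, applicant 2, applicant 3, applicant 5, applicant 6} is {job A, job B, job C, job D, job E, job F, job G, job H}, which has 8 elements.
Since |N(S)| = 8 ≥ |S| = 5, Hall's condition holds for this subset.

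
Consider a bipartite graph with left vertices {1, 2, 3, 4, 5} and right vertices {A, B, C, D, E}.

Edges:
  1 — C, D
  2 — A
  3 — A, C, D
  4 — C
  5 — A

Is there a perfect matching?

The set {1, 2, 3, 4, 5} has only 3 neighbours ({A, C, D}), so by Hall's theorem at most 3 of the 5 left vertices can be matched.
Hence no matching covers every left vertex.

No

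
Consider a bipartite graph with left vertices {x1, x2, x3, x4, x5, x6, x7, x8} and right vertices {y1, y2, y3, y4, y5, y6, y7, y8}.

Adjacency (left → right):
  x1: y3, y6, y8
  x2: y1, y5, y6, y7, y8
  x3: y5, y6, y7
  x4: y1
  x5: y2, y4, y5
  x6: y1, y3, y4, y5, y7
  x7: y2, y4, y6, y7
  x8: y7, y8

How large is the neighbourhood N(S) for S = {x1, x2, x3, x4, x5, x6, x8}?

The union of neighbours of {x1, x2, x3, x4, x5, x6, x8} is {y1, y2, y3, y4, y5, y6, y7, y8}, which has 8 elements.
Since |N(S)| = 8 ≥ |S| = 7, Hall's condition holds for this subset.

8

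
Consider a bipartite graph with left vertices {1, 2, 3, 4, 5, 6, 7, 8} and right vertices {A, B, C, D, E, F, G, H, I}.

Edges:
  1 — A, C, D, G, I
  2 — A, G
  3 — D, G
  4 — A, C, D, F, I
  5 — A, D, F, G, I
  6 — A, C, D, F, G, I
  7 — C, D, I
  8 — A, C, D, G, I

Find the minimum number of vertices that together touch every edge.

6

The 6 edges 1–C, 2–A, 3–D, 4–I, 5–F, 6–G form a matching, so any vertex cover needs at least 6 vertices (one per matched edge).
Conversely {A, C, D, F, G, I} meets every edge and has exactly 6 vertices, so 6 is optimal.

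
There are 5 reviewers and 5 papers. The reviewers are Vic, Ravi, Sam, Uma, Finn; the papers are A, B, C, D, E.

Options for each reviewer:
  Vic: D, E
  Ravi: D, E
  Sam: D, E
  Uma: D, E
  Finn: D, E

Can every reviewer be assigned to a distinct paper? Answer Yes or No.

The set {Vic, Ravi, Sam, Uma, Finn} has only 2 neighbours ({D, E}), so by Hall's theorem at most 2 of the 5 reviewers can be matched.
Hence no matching covers every reviewer.

No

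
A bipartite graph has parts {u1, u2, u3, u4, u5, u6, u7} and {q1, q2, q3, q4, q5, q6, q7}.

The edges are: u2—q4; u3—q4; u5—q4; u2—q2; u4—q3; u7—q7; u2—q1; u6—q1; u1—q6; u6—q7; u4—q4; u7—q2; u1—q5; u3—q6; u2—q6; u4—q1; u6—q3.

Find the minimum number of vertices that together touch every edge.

7

A maximum matching has 7 edges (e.g. u1–q5, u2–q1, u3–q6, u4–q3, u5–q4, u6–q7, u7–q2).
By König's theorem the minimum vertex cover has the same size. One such cover is {u1, u2, u3, u4, u5, u6, u7}.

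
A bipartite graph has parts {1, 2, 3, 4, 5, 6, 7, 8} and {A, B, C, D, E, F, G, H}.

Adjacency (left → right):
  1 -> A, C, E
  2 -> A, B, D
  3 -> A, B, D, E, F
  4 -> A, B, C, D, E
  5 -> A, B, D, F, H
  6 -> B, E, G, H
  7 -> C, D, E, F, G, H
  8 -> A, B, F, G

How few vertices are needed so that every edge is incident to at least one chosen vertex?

8

{1, 2, 3, 4, 5, 6, 7, 8} is a vertex cover of size 8: every edge has an endpoint in this set.
No smaller cover exists because 1–C, 2–D, 3–F, 4–A, 5–H, 6–E, 7–G, 8–B is a matching of size 8, and a cover must include an endpoint of each of these disjoint edges (König's theorem).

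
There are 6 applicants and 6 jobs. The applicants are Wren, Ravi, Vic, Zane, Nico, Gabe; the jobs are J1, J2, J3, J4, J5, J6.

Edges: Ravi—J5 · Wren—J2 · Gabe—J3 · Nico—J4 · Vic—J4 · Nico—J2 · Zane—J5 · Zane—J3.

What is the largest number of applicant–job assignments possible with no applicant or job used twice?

4

A valid assignment of size 4: Wren–J2, Ravi–J5, Vic–J4, Zane–J3.
The set {Wren, Ravi, Vic, Zane, Nico, Gabe} has only 4 neighbours ({J2, J3, J4, J5}), so by Hall's theorem at most 4 of the 6 applicants can be matched.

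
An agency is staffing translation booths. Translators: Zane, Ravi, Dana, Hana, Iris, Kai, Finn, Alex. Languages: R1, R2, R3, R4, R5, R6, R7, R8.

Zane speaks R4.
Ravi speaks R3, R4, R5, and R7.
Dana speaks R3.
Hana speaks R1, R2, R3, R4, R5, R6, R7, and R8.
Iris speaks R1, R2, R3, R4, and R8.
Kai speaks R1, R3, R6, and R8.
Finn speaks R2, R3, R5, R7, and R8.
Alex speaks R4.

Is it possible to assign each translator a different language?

No

The set {Zane, Alex} has only 1 neighbour ({R4}), so by Hall's theorem at most 7 of the 8 translators can be matched.
Hence no matching covers every translator.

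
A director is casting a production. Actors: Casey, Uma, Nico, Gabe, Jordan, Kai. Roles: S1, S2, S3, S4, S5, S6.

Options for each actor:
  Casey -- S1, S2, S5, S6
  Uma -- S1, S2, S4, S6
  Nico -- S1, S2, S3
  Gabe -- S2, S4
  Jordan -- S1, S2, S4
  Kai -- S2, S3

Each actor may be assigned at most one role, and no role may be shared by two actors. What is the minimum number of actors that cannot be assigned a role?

For example, pair Casey–S5, Uma–S6, Nico–S3, Gabe–S4, Jordan–S1, Kai–S2.
This saturates every actor, so 6 is the maximum.
That matches 6 of the 6, leaving 0 unmatched; no matching can do better.

0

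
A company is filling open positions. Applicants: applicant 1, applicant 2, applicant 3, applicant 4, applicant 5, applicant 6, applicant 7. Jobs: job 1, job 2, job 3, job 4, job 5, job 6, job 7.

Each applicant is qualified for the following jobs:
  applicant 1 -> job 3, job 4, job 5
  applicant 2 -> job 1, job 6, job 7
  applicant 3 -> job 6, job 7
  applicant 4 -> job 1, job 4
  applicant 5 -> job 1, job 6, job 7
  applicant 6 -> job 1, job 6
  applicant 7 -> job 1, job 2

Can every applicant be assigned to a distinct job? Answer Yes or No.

The set {applicant 2, applicant 3, applicant 5, applicant 6} has only 3 neighbours ({job 1, job 6, job 7}), so by Hall's theorem at most 6 of the 7 applicants can be matched.
Hence no matching covers every applicant.

No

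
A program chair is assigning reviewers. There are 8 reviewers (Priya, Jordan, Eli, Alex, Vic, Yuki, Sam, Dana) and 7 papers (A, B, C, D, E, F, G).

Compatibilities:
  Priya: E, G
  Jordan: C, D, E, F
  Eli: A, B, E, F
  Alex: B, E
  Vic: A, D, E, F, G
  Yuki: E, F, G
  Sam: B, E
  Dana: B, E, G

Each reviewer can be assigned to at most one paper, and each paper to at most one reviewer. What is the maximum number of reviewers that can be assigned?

7

A valid assignment of size 7: Priya→G, Jordan→C, Eli→A, Alex→E, Vic→D, Yuki→F, Sam→B.
The set {Priya, Alex, Sam, Dana} has only 3 neighbours ({B, E, G}), so by Hall's theorem at most 7 of the 8 reviewers can be matched.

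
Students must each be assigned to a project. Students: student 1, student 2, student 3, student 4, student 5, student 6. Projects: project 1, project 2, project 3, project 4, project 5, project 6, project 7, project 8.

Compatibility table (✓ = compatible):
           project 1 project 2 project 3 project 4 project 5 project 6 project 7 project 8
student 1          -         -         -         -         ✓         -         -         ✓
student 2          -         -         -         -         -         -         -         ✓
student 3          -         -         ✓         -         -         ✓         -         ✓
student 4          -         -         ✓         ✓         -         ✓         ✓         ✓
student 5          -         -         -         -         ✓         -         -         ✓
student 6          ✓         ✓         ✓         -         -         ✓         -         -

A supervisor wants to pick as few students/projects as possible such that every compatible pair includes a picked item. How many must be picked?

5

{student 3, student 4, student 6, project 5, project 8} is a vertex cover of size 5: every edge has an endpoint in this set.
No smaller cover exists because student 1–project 5, student 2–project 8, student 3–project 6, student 4–project 3, student 6–project 1 is a matching of size 5, and a cover must include an endpoint of each of these disjoint edges (König's theorem).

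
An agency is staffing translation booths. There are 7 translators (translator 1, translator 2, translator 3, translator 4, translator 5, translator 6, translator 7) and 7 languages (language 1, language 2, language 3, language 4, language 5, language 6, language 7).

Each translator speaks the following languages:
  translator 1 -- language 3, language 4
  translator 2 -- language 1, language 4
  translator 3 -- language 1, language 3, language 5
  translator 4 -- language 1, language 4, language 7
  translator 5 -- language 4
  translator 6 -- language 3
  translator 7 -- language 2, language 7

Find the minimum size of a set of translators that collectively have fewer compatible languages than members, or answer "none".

3

Take S = {translator 1, translator 5, translator 6}. Its neighbourhood is {language 3, language 4}, so |N(S)| = 2 < |S| = 3.
Every subset of size less than 3 has at least as many neighbours as members, so 3 is the minimum.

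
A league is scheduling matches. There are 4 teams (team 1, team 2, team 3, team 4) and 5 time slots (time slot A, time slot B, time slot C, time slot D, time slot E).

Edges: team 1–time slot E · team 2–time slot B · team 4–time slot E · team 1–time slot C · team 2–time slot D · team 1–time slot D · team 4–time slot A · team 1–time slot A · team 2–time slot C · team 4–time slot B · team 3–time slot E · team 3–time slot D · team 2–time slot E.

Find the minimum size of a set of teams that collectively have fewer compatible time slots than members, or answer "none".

none

A matching saturating every team exists, for instance team 1→time slot A, team 2→time slot D, team 3→time slot E, team 4→time slot B.
By Hall's marriage theorem, this means |N(S)| ≥ |S| for every subset S, so no violating subset exists.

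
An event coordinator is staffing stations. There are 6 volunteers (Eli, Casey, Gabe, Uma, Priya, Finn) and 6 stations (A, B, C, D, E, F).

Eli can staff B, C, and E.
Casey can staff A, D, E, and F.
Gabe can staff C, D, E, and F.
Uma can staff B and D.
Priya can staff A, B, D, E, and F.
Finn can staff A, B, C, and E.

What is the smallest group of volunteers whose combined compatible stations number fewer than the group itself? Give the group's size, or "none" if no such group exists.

A matching saturating every volunteer exists, for instance Eli→C, Casey→E, Gabe→F, Uma→D, Priya→A, Finn→B.
By Hall's marriage theorem, this means |N(S)| ≥ |S| for every subset S, so no violating subset exists.

none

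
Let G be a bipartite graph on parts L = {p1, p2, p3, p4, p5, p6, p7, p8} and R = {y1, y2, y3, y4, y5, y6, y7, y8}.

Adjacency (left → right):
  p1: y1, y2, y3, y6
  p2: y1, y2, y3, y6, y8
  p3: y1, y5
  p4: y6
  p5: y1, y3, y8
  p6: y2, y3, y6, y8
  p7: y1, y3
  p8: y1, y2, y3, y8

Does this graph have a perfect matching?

No

The set {p1, p2, p4, p5, p6, p7, p8} has only 5 neighbours ({y1, y2, y3, y6, y8}), so by Hall's theorem at most 6 of the 8 left vertices can be matched.
Hence no matching covers every left vertex.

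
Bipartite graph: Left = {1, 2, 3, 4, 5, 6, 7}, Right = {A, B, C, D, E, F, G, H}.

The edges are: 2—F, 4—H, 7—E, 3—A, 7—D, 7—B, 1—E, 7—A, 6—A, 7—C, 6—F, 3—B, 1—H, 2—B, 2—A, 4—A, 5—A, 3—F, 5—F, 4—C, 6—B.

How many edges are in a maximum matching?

6

A valid assignment of size 6: 1–H, 2–B, 3–A, 4–C, 5–F, 7–E.
The set {2, 3, 5, 6} has only 3 neighbours ({A, B, F}), so by Hall's theorem at most 6 of the 7 left vertices can be matched.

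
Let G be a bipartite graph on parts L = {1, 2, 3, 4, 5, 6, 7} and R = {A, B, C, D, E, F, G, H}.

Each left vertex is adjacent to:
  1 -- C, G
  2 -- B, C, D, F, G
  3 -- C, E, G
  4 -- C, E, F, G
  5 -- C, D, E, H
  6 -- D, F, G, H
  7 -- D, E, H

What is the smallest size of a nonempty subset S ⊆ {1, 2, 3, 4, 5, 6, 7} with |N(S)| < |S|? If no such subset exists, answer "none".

A matching saturating every left vertex exists, for instance 1→G, 2→B, 3→C, 4→F, 5→H, 6→D, 7→E.
By Hall's marriage theorem, this means |N(S)| ≥ |S| for every subset S, so no violating subset exists.

none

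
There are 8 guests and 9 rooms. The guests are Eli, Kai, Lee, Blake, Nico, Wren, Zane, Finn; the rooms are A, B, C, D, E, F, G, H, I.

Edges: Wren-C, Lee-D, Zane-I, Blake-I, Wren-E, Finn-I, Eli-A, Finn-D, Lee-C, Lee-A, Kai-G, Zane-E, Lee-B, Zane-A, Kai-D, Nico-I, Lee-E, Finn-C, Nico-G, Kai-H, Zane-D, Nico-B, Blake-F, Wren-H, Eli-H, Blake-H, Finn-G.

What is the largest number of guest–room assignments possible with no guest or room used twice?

8

One maximum matching: Eli–H, Kai–D, Lee–A, Blake–F, Nico–B, Wren–E, Zane–I, Finn–G.
All 8 guests are matched, so no larger matching exists.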